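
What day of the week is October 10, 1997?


Friday

Zeller's congruence:
q=10, m=10, k=97, j=19
h = (10 + ⌊13×11/5⌋ + 97 + ⌊97/4⌋ + ⌊19/4⌋ - 2×19) mod 7
= (10 + 28 + 97 + 24 + 4 - 38) mod 7
= 125 mod 7 = 6
h=6 → Friday


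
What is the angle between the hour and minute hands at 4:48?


Hour hand = 4×30 + 48×0.5 = 144.0°
Minute hand = 48×6 = 288°
Difference = |144.0 - 288| = 144.0°

144.0°


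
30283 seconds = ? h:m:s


8h 24m 43s

Hours: 30283 ÷ 3600 = 8 remainder 1483
Minutes: 1483 ÷ 60 = 24 remainder 43
Seconds: 43


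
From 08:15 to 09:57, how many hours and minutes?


1h 42m

End time in minutes: 9×60 + 57 = 597
Start time in minutes: 8×60 + 15 = 495
Difference = 597 - 495 = 102 minutes
= 1 hours 42 minutes


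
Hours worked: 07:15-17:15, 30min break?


Total time = (17×60+15) - (7×60+15)
= 1035 - 435 = 600 min
Minus break: 600 - 30 = 570 min
= 9h 30m

9h 30m (570 minutes)


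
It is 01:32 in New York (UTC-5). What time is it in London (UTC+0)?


Time difference = UTC+0 - UTC-5 = +5 hours
New hour = (1 + 5) mod 24
= 6 mod 24 = 6
Minutes unchanged → 06:32

06:32


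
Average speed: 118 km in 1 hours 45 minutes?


Distance: 118 km
Time: 1h 45m = 105 min = 105/60 = 7/4 hours
Speed = 118 ÷ (7/4) = 118 × 4 / 7 = 472/7 ≈ 67.4 km/h

67.4 km/h


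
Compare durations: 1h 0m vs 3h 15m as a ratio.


Duration 1: 60 minutes
Duration 2: 195 minutes
Ratio = 60:195
GCD = 15
Simplified = 4:13
As a decimal: 4/13 ≈ 0.31

4:13 (0.31)


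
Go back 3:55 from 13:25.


09:30

Start: 805 minutes from midnight
Subtract: 235 minutes
Remaining: 805 - 235 = 570
Hours: 9, Minutes: 30


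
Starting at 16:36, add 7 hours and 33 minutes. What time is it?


Start: 996 minutes from midnight
Add: 453 minutes
Total: 1449 minutes
Hours: 1449 ÷ 60 = 24 remainder 9
24 ≥ 24 → 24 - 24 = 0 (next day)

00:09 (next day)


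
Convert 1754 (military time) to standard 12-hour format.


Hour: 17
17 - 12 = 5 → PM

5:54 PM


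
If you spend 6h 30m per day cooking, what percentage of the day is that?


Time: 390 minutes
Day: 1440 minutes
Percentage = (390/1440) × 100 ≈ 27.1%

27.1%


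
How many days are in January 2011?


Month: January (month 1)
January has 31 days

31 days


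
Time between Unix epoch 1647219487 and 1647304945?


85458 seconds (23.7 hours / 0.99 days)

Difference = 1647304945 - 1647219487 = 85458 seconds
In hours: 85458 / 3600 ≈ 23.7
In days: 85458 / 86400 ≈ 0.99


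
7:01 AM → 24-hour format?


Input: 7:01 AM
AM hour stays: 7

07:01


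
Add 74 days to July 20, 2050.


October 2, 2050

Start: July 20, 2050
Add 74 days
July 20 → August 1: 31 - 20 + 1 = 12 days (74 - 12 = 62 left)
August 1 → September 1: 31 - 1 + 1 = 31 days (62 - 31 = 31 left)
September 1 → October 1: 30 - 1 + 1 = 30 days (31 - 30 = 1 left)
October 1 + 1 = October 2, 2050


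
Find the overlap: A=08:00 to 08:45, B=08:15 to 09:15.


Meeting A: 480-525 (in minutes from midnight)
Meeting B: 495-555
Overlap start = max(480, 495) = 495
Overlap end = min(525, 555) = 525
Overlap = max(0, 525 - 495) = 30 min

30 minutes


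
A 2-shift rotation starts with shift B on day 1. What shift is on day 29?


Shifts: A, B
Start: B (index 1)
Day 29: (1 + 29 - 1) mod 2
= 29 mod 2
= 1
Index 1 → shift B

Shift B


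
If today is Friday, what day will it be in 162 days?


Start: Friday (index 4)
(4 + 162) mod 7
= 166 mod 7
= 5
Index 5 → Saturday

Saturday


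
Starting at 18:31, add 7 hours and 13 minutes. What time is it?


Start: 1111 minutes from midnight
Add: 433 minutes
Total: 1544 minutes
Hours: 1544 ÷ 60 = 25 remainder 44
25 ≥ 24 → 25 - 24 = 1 (next day)

01:44 (next day)


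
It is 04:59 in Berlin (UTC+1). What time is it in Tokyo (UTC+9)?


12:59

Time difference = UTC+9 - UTC+1 = +8 hours
New hour = (4 + 8) mod 24
= 12 mod 24 = 12
Minutes unchanged → 12:59


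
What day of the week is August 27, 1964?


Thursday

Zeller's congruence:
q=27, m=8, k=64, j=19
h = (27 + ⌊13×9/5⌋ + 64 + ⌊64/4⌋ + ⌊19/4⌋ - 2×19) mod 7
= (27 + 23 + 64 + 16 + 4 - 38) mod 7
= 96 mod 7 = 5
h=5 → Thursday


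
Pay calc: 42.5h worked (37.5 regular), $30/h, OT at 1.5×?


Regular: 37.5h × $30 = $1125.00
Overtime: 42.5 - 37.5 = 5.0h
OT pay: 5.0h × $30 × 1.5 = $225.00
Total = $1125.00 + $225.00 = $1350.00

$1350.00


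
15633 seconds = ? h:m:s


Hours: 15633 ÷ 3600 = 4 remainder 1233
Minutes: 1233 ÷ 60 = 20 remainder 33
Seconds: 33

4h 20m 33s


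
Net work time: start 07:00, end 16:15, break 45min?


8h 30m (510 minutes)

Total time = (16×60+15) - (7×60+0)
= 975 - 420 = 555 min
Minus break: 555 - 45 = 510 min
= 8h 30m


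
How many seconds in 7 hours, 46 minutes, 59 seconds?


28019 seconds

Hours: 7 × 3600 = 25200
Minutes: 46 × 60 = 2760
Seconds: 59
Total = 25200 + 2760 + 59 = 28019


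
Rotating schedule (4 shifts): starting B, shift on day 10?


Shift C

Shifts: A, B, C, D
Start: B (index 1)
Day 10: (1 + 10 - 1) mod 4
= 10 mod 4
= 2
Index 2 → shift C


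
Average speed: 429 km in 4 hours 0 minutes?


107.3 km/h

Distance: 429 km
Time: 4 hours
Speed = 429 / 4 ≈ 107.3 km/h


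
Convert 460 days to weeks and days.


65 weeks 5 days

Weeks: 460 ÷ 7 = 65 remainder 5


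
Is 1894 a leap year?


Rules: divisible by 4 AND (not by 100 OR by 400)
1894 ÷ 4 = 473 remainder 2 → not divisible by 4
Not divisible by 4 → not a leap year

No


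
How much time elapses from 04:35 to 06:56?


End time in minutes: 6×60 + 56 = 416
Start time in minutes: 4×60 + 35 = 275
Difference = 416 - 275 = 141 minutes
= 2 hours 21 minutes

2h 21m


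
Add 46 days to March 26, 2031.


May 11, 2031

Start: March 26, 2031
Add 46 days
March 26 → April 1: 31 - 26 + 1 = 6 days (46 - 6 = 40 left)
April 1 → May 1: 30 - 1 + 1 = 30 days (40 - 30 = 10 left)
May 1 + 10 = May 11, 2031


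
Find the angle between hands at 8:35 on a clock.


Hour hand = 8×30 + 35×0.5 = 257.5°
Minute hand = 35×6 = 210°
Difference = |257.5 - 210| = 47.5°

47.5°


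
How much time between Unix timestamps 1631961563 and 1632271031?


Difference = 1632271031 - 1631961563 = 309468 seconds
In hours: 309468 / 3600 ≈ 86.0
In days: 309468 / 86400 ≈ 3.58

309468 seconds (86.0 hours / 3.58 days)


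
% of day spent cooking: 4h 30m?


Time: 270 minutes
Day: 1440 minutes
Percentage = (270/1440) × 100 ≈ 18.8%

18.8%


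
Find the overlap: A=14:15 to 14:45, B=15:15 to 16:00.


0 minutes

Meeting A: 855-885 (in minutes from midnight)
Meeting B: 915-960
Overlap start = max(855, 915) = 915
Overlap end = min(885, 960) = 885
Overlap = max(0, 885 - 915) = 0 min


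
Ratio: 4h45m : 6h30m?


Duration 1: 285 minutes
Duration 2: 390 minutes
Ratio = 285:390
GCD = 15
Simplified = 19:26
As a decimal: 19/26 ≈ 0.73

19:26 (0.73)


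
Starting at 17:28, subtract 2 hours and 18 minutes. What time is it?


15:10

Start: 1048 minutes from midnight
Subtract: 138 minutes
Remaining: 1048 - 138 = 910
Hours: 15, Minutes: 10


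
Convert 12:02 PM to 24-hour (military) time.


12:02

Input: 12:02 PM
12 PM → 12 (noon)


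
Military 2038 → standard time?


Hour: 20
20 - 12 = 8 → PM

8:38 PM


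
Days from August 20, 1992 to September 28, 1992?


39 days

From August 20, 1992 to September 28, 1992
Rest of August 1992: 31 - 20 = 11
Days into September 1992: 28
Total = 11 + 28 = 39 days


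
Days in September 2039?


Month: September (month 9)
September has 30 days

30 days


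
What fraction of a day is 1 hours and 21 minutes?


Total minutes: 1×60 + 21 = 81
Day = 24×60 = 1440 minutes
Fraction = 81/1440 ≈ 0.0563
As a percentage: 81/1440 × 100 ≈ 5.63%

0.0563 (5.63%)


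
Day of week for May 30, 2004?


Zeller's congruence:
q=30, m=5, k=4, j=20
h = (30 + ⌊13×6/5⌋ + 4 + ⌊4/4⌋ + ⌊20/4⌋ - 2×20) mod 7
= (30 + 15 + 4 + 1 + 5 - 40) mod 7
= 15 mod 7 = 1
h=1 → Sunday

Sunday


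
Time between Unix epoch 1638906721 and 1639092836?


Difference = 1639092836 - 1638906721 = 186115 seconds
In hours: 186115 / 3600 ≈ 51.7
In days: 186115 / 86400 ≈ 2.15

186115 seconds (51.7 hours / 2.15 days)


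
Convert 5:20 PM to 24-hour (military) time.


17:20

Input: 5:20 PM
PM: 5 + 12 = 17


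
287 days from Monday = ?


Monday

Start: Monday (index 0)
(0 + 287) mod 7
= 287 mod 7
= 0
Index 0 → Monday


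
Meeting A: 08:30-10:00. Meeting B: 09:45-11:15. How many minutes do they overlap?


15 minutes

Meeting A: 510-600 (in minutes from midnight)
Meeting B: 585-675
Overlap start = max(510, 585) = 585
Overlap end = min(600, 675) = 600
Overlap = max(0, 600 - 585) = 15 min


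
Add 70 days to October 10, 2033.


December 19, 2033

Start: October 10, 2033
Add 70 days
October 10 → November 1: 31 - 10 + 1 = 22 days (70 - 22 = 48 left)
November 1 → December 1: 30 - 1 + 1 = 30 days (48 - 30 = 18 left)
December 1 + 18 = December 19, 2033


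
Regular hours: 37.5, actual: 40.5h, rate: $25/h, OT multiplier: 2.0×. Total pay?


Regular: 37.5h × $25 = $937.50
Overtime: 40.5 - 37.5 = 3.0h
OT pay: 3.0h × $25 × 2.0 = $150.00
Total = $937.50 + $150.00 = $1087.50

$1087.50


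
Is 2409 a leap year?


No

Rules: divisible by 4 AND (not by 100 OR by 400)
2409 ÷ 4 = 602 remainder 1 → not divisible by 4
Not divisible by 4 → not a leap year


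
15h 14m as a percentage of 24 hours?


0.6347 (63.47%)

Total minutes: 15×60 + 14 = 914
Day = 24×60 = 1440 minutes
Fraction = 914/1440 ≈ 0.6347
As a percentage: 914/1440 × 100 ≈ 63.47%


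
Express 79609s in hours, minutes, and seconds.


Hours: 79609 ÷ 3600 = 22 remainder 409
Minutes: 409 ÷ 60 = 6 remainder 49
Seconds: 49

22h 6m 49s


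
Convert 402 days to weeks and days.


Weeks: 402 ÷ 7 = 57 remainder 3

57 weeks 3 days


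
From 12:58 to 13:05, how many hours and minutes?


0h 7m

End time in minutes: 13×60 + 5 = 785
Start time in minutes: 12×60 + 58 = 778
Difference = 785 - 778 = 7 minutes
= 0 hours 7 minutes


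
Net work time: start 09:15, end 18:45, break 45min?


8h 45m (525 minutes)

Total time = (18×60+45) - (9×60+15)
= 1125 - 555 = 570 min
Minus break: 570 - 45 = 525 min
= 8h 45m


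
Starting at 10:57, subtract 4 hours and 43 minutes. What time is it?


06:14

Start: 657 minutes from midnight
Subtract: 283 minutes
Remaining: 657 - 283 = 374
Hours: 6, Minutes: 14


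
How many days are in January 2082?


31 days

Month: January (month 1)
January has 31 days


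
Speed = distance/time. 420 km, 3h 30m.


120.0 km/h

Distance: 420 km
Time: 3h 30m = 210 min = 210/60 = 7/2 hours
Speed = 420 ÷ (7/2) = 420 × 2 / 7 = 840/7 = 120.0 km/h


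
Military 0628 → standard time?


6:28 AM

Hour: 6
6 < 12 → AM


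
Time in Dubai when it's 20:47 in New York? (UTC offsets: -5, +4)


05:47 (next day)

Time difference = UTC+4 - UTC-5 = +9 hours
New hour = (20 + 9) mod 24
= 29 mod 24 = 5
Minutes unchanged → 05:47; 29 ≥ 24 → next day


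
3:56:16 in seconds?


14176 seconds

Hours: 3 × 3600 = 10800
Minutes: 56 × 60 = 3360
Seconds: 16
Total = 10800 + 3360 + 16 = 14176


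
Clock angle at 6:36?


Hour hand = 6×30 + 36×0.5 = 198.0°
Minute hand = 36×6 = 216°
Difference = |198.0 - 216| = 18.0°

18.0°


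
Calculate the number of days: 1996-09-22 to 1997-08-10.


From September 22, 1996 to August 10, 1997
Rest of September 1996: 30 - 22 = 8
Full months: October 31, November 30, December 31, January 31, February 1997 28, March 31, April 30, May 31, June 30, July 31
Days into August 1997: 10
Total = 8 + 31 + 30 + 31 + 31 + 28 + 31 + 30 + 31 + 30 + 31 + 10 = 322 days

322 days


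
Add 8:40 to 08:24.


Start: 504 minutes from midnight
Add: 520 minutes
Total: 1024 minutes
Hours: 1024 ÷ 60 = 17 remainder 4

17:04


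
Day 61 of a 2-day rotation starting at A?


Shift A

Shifts: A, B
Start: A (index 0)
Day 61: (0 + 61 - 1) mod 2
= 60 mod 2
= 0
Index 0 → shift A


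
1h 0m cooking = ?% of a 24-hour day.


Time: 60 minutes
Day: 1440 minutes
Percentage = (60/1440) × 100 ≈ 4.2%

4.2%


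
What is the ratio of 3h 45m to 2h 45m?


15:11 (1.36)

Duration 1: 225 minutes
Duration 2: 165 minutes
Ratio = 225:165
GCD = 15
Simplified = 15:11
As a decimal: 15/11 ≈ 1.36


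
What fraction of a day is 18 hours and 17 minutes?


Total minutes: 18×60 + 17 = 1097
Day = 24×60 = 1440 minutes
Fraction = 1097/1440 ≈ 0.7618
As a percentage: 1097/1440 × 100 ≈ 76.18%

0.7618 (76.18%)


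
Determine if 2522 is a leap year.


No

Rules: divisible by 4 AND (not by 100 OR by 400)
2522 ÷ 4 = 630 remainder 2 → not divisible by 4
Not divisible by 4 → not a leap year


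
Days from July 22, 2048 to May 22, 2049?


From July 22, 2048 to May 22, 2049
Rest of July 2048: 31 - 22 = 9
Full months: August 31, September 30, October 31, November 30, December 31, January 31, February 2049 28, March 31, April 30
Days into May 2049: 22
Total = 9 + 31 + 30 + 31 + 30 + 31 + 31 + 28 + 31 + 30 + 22 = 304 days

304 days


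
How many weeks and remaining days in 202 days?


Weeks: 202 ÷ 7 = 28 remainder 6

28 weeks 6 days


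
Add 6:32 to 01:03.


07:35

Start: 63 minutes from midnight
Add: 392 minutes
Total: 455 minutes
Hours: 455 ÷ 60 = 7 remainder 35


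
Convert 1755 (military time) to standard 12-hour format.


5:55 PM

Hour: 17
17 - 12 = 5 → PM


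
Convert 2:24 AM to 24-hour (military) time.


02:24

Input: 2:24 AM
AM hour stays: 2


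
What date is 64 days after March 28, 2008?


May 31, 2008

Start: March 28, 2008
Add 64 days
March 28 → April 1: 31 - 28 + 1 = 4 days (64 - 4 = 60 left)
April 1 → May 1: 30 - 1 + 1 = 30 days (60 - 30 = 30 left)
May 1 + 30 = May 31, 2008


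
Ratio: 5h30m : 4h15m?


Duration 1: 330 minutes
Duration 2: 255 minutes
Ratio = 330:255
GCD = 15
Simplified = 22:17
As a decimal: 22/17 ≈ 1.29

22:17 (1.29)


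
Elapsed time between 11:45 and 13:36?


1h 51m

End time in minutes: 13×60 + 36 = 816
Start time in minutes: 11×60 + 45 = 705
Difference = 816 - 705 = 111 minutes
= 1 hours 51 minutes


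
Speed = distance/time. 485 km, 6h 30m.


74.6 km/h

Distance: 485 km
Time: 6h 30m = 390 min = 390/60 = 13/2 hours
Speed = 485 ÷ (13/2) = 485 × 2 / 13 = 970/13 ≈ 74.6 km/h


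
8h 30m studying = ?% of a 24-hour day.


35.4%

Time: 510 minutes
Day: 1440 minutes
Percentage = (510/1440) × 100 ≈ 35.4%


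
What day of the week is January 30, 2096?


Monday

Zeller's congruence:
q=30, m=13, k=95, j=20
h = (30 + ⌊13×14/5⌋ + 95 + ⌊95/4⌋ + ⌊20/4⌋ - 2×20) mod 7
= (30 + 36 + 95 + 23 + 5 - 40) mod 7
= 149 mod 7 = 2
h=2 → Monday


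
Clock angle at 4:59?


Hour hand = 4×30 + 59×0.5 = 149.5°
Minute hand = 59×6 = 354°
Difference = |149.5 - 354| = 204.5°
Since > 180°: 360 - 204.5 = 155.5°

155.5°


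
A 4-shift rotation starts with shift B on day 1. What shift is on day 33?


Shifts: A, B, C, D
Start: B (index 1)
Day 33: (1 + 33 - 1) mod 4
= 33 mod 4
= 1
Index 1 → shift B

Shift B


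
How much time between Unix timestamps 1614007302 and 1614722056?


714754 seconds (198.5 hours / 8.27 days)

Difference = 1614722056 - 1614007302 = 714754 seconds
In hours: 714754 / 3600 ≈ 198.5
In days: 714754 / 86400 ≈ 8.27


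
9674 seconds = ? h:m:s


Hours: 9674 ÷ 3600 = 2 remainder 2474
Minutes: 2474 ÷ 60 = 41 remainder 14
Seconds: 14

2h 41m 14s


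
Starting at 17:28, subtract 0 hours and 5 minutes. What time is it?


Start: 1048 minutes from midnight
Subtract: 5 minutes
Remaining: 1048 - 5 = 1043
Hours: 17, Minutes: 23

17:23


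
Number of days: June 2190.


30 days

Month: June (month 6)
June has 30 days


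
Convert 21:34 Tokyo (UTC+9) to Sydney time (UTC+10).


22:34

Time difference = UTC+10 - UTC+9 = +1 hours
New hour = (21 + 1) mod 24
= 22 mod 24 = 22
Minutes unchanged → 22:34


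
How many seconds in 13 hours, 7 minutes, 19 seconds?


47239 seconds

Hours: 13 × 3600 = 46800
Minutes: 7 × 60 = 420
Seconds: 19
Total = 46800 + 420 + 19 = 47239


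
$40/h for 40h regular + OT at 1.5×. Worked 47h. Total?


Regular: 40h × $40 = $1600.00
Overtime: 47 - 40 = 7h
OT pay: 7h × $40 × 1.5 = $420.00
Total = $1600.00 + $420.00 = $2020.00

$2020.00


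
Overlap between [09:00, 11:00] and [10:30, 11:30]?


Meeting A: 540-660 (in minutes from midnight)
Meeting B: 630-690
Overlap start = max(540, 630) = 630
Overlap end = min(660, 690) = 660
Overlap = max(0, 660 - 630) = 30 min

30 minutes


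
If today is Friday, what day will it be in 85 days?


Saturday

Start: Friday (index 4)
(4 + 85) mod 7
= 89 mod 7
= 5
Index 5 → Saturday


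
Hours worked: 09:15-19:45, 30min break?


Total time = (19×60+45) - (9×60+15)
= 1185 - 555 = 630 min
Minus break: 630 - 30 = 600 min
= 10h 0m

10h 0m (600 minutes)


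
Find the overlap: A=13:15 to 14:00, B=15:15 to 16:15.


0 minutes

Meeting A: 795-840 (in minutes from midnight)
Meeting B: 915-975
Overlap start = max(795, 915) = 915
Overlap end = min(840, 975) = 840
Overlap = max(0, 840 - 915) = 0 min


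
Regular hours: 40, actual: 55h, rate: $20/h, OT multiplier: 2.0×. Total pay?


$1400.00

Regular: 40h × $20 = $800.00
Overtime: 55 - 40 = 15h
OT pay: 15h × $20 × 2.0 = $600.00
Total = $800.00 + $600.00 = $1400.00


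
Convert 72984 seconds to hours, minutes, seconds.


20h 16m 24s

Hours: 72984 ÷ 3600 = 20 remainder 984
Minutes: 984 ÷ 60 = 16 remainder 24
Seconds: 24


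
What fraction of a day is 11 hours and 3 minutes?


Total minutes: 11×60 + 3 = 663
Day = 24×60 = 1440 minutes
Fraction = 663/1440 ≈ 0.4604
As a percentage: 663/1440 × 100 ≈ 46.04%

0.4604 (46.04%)


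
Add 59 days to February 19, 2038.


April 19, 2038

Start: February 19, 2038
Add 59 days
February 19 → March 1: 28 - 19 + 1 = 10 days (59 - 10 = 49 left)
March 1 → April 1: 31 - 1 + 1 = 31 days (49 - 31 = 18 left)
April 1 + 18 = April 19, 2038


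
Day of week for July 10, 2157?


Zeller's congruence:
q=10, m=7, k=57, j=21
h = (10 + ⌊13×8/5⌋ + 57 + ⌊57/4⌋ + ⌊21/4⌋ - 2×21) mod 7
= (10 + 20 + 57 + 14 + 5 - 42) mod 7
= 64 mod 7 = 1
h=1 → Sunday

Sunday


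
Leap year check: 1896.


Yes

Rules: divisible by 4 AND (not by 100 OR by 400)
1896 ÷ 4 = 474 exactly → divisible by 4
1896 ÷ 100 = 18 remainder 96 → not divisible by 100
Divisible by 4 but not by 100 → leap year


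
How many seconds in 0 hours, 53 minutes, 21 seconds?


Hours: 0 × 3600 = 0
Minutes: 53 × 60 = 3180
Seconds: 21
Total = 0 + 3180 + 21 = 3201

3201 seconds


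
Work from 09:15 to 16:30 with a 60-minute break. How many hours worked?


Total time = (16×60+30) - (9×60+15)
= 990 - 555 = 435 min
Minus break: 435 - 60 = 375 min
= 6h 15m

6h 15m (375 minutes)


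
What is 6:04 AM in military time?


Input: 6:04 AM
AM hour stays: 6

06:04


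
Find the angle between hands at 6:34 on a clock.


Hour hand = 6×30 + 34×0.5 = 197.0°
Minute hand = 34×6 = 204°
Difference = |197.0 - 204| = 7.0°

7.0°


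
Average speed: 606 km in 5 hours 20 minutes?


113.6 km/h

Distance: 606 km
Time: 5h 20m = 320 min = 320/60 = 16/3 hours
Speed = 606 ÷ (16/3) = 606 × 3 / 16 = 1818/16 ≈ 113.6 km/h


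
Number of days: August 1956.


Month: August (month 8)
August has 31 days

31 days


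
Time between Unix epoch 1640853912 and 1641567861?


Difference = 1641567861 - 1640853912 = 713949 seconds
In hours: 713949 / 3600 ≈ 198.3
In days: 713949 / 86400 ≈ 8.26

713949 seconds (198.3 hours / 8.26 days)


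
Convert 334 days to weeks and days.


Weeks: 334 ÷ 7 = 47 remainder 5

47 weeks 5 days


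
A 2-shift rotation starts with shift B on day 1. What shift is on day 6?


Shifts: A, B
Start: B (index 1)
Day 6: (1 + 6 - 1) mod 2
= 6 mod 2
= 0
Index 0 → shift A

Shift A


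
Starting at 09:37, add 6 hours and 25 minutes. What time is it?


Start: 577 minutes from midnight
Add: 385 minutes
Total: 962 minutes
Hours: 962 ÷ 60 = 16 remainder 2

16:02


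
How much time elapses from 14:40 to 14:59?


0h 19m

End time in minutes: 14×60 + 59 = 899
Start time in minutes: 14×60 + 40 = 880
Difference = 899 - 880 = 19 minutes
= 0 hours 19 minutes


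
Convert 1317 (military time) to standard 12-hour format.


1:17 PM

Hour: 13
13 - 12 = 1 → PM


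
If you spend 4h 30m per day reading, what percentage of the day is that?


18.8%

Time: 270 minutes
Day: 1440 minutes
Percentage = (270/1440) × 100 ≈ 18.8%


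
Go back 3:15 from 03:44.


Start: 224 minutes from midnight
Subtract: 195 minutes
Remaining: 224 - 195 = 29
Hours: 0, Minutes: 29

00:29


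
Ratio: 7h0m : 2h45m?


28:11 (2.55)

Duration 1: 420 minutes
Duration 2: 165 minutes
Ratio = 420:165
GCD = 15
Simplified = 28:11
As a decimal: 28/11 ≈ 2.55


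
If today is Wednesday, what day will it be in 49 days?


Wednesday

Start: Wednesday (index 2)
(2 + 49) mod 7
= 51 mod 7
= 2
Index 2 → Wednesday


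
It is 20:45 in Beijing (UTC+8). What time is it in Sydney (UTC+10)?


Time difference = UTC+10 - UTC+8 = +2 hours
New hour = (20 + 2) mod 24
= 22 mod 24 = 22
Minutes unchanged → 22:45

22:45


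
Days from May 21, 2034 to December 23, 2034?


216 days

From May 21, 2034 to December 23, 2034
Rest of May 2034: 31 - 21 = 10
Full months: June 30, July 31, August 31, September 30, October 31, November 30
Days into December 2034: 23
Total = 10 + 30 + 31 + 31 + 30 + 31 + 30 + 23 = 216 days


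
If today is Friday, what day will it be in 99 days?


Saturday

Start: Friday (index 4)
(4 + 99) mod 7
= 103 mod 7
= 5
Index 5 → Saturday


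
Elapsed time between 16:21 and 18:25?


End time in minutes: 18×60 + 25 = 1105
Start time in minutes: 16×60 + 21 = 981
Difference = 1105 - 981 = 124 minutes
= 2 hours 4 minutes

2h 4m


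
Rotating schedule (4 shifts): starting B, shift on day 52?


Shifts: A, B, C, D
Start: B (index 1)
Day 52: (1 + 52 - 1) mod 4
= 52 mod 4
= 0
Index 0 → shift A

Shift A


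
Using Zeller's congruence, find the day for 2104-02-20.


Wednesday

Zeller's congruence:
q=20, m=14, k=3, j=21
h = (20 + ⌊13×15/5⌋ + 3 + ⌊3/4⌋ + ⌊21/4⌋ - 2×21) mod 7
= (20 + 39 + 3 + 0 + 5 - 42) mod 7
= 25 mod 7 = 4
h=4 → Wednesday


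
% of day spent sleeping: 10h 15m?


42.7%

Time: 615 minutes
Day: 1440 minutes
Percentage = (615/1440) × 100 ≈ 42.7%


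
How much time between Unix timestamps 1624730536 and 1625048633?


Difference = 1625048633 - 1624730536 = 318097 seconds
In hours: 318097 / 3600 ≈ 88.4
In days: 318097 / 86400 ≈ 3.68

318097 seconds (88.4 hours / 3.68 days)


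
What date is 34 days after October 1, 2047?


November 4, 2047

Start: October 1, 2047
Add 34 days
October 1 → November 1: 31 - 1 + 1 = 31 days (34 - 31 = 3 left)
November 1 + 3 = November 4, 2047


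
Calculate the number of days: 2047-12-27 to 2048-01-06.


10 days

From December 27, 2047 to January 6, 2048
Rest of December 2047: 31 - 27 = 4
Days into January 2048: 6
Total = 4 + 6 = 10 days


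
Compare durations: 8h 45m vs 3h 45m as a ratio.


7:3 (2.33)

Duration 1: 525 minutes
Duration 2: 225 minutes
Ratio = 525:225
GCD = 75
Simplified = 7:3
As a decimal: 7/3 ≈ 2.33


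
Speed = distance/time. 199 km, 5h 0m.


Distance: 199 km
Time: 5 hours
Speed = 199 / 5 = 39.8 km/h

39.8 km/h


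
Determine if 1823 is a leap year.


Rules: divisible by 4 AND (not by 100 OR by 400)
1823 ÷ 4 = 455 remainder 3 → not divisible by 4
Not divisible by 4 → not a leap year

No


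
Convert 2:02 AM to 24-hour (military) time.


02:02

Input: 2:02 AM
AM hour stays: 2


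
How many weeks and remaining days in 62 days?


8 weeks 6 days

Weeks: 62 ÷ 7 = 8 remainder 6


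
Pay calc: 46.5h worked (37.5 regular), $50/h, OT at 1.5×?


Regular: 37.5h × $50 = $1875.00
Overtime: 46.5 - 37.5 = 9.0h
OT pay: 9.0h × $50 × 1.5 = $675.00
Total = $1875.00 + $675.00 = $2550.00

$2550.00


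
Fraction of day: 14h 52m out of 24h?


Total minutes: 14×60 + 52 = 892
Day = 24×60 = 1440 minutes
Fraction = 892/1440 ≈ 0.6194
As a percentage: 892/1440 × 100 ≈ 61.94%

0.6194 (61.94%)


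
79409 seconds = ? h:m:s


22h 3m 29s

Hours: 79409 ÷ 3600 = 22 remainder 209
Minutes: 209 ÷ 60 = 3 remainder 29
Seconds: 29


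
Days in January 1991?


Month: January (month 1)
January has 31 days

31 days


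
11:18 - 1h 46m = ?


09:32

Start: 678 minutes from midnight
Subtract: 106 minutes
Remaining: 678 - 106 = 572
Hours: 9, Minutes: 32


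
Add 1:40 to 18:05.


Start: 1085 minutes from midnight
Add: 100 minutes
Total: 1185 minutes
Hours: 1185 ÷ 60 = 19 remainder 45

19:45


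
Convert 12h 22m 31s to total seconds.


Hours: 12 × 3600 = 43200
Minutes: 22 × 60 = 1320
Seconds: 31
Total = 43200 + 1320 + 31 = 44551

44551 seconds


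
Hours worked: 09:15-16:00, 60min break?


Total time = (16×60+0) - (9×60+15)
= 960 - 555 = 405 min
Minus break: 405 - 60 = 345 min
= 5h 45m

5h 45m (345 minutes)


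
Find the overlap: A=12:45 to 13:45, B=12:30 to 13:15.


30 minutes

Meeting A: 765-825 (in minutes from midnight)
Meeting B: 750-795
Overlap start = max(765, 750) = 765
Overlap end = min(825, 795) = 795
Overlap = max(0, 795 - 765) = 30 min


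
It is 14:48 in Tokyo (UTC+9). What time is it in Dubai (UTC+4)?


Time difference = UTC+4 - UTC+9 = -5 hours
New hour = (14 -5) mod 24
= 9 mod 24 = 9
Minutes unchanged → 09:48

09:48


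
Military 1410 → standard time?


Hour: 14
14 - 12 = 2 → PM

2:10 PM


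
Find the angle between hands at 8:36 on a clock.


42.0°

Hour hand = 8×30 + 36×0.5 = 258.0°
Minute hand = 36×6 = 216°
Difference = |258.0 - 216| = 42.0°


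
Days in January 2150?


Month: January (month 1)
January has 31 days

31 days


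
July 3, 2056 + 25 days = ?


Start: July 3, 2056
Add 25 days
July 3 + 25 = July 28, 2056

July 28, 2056


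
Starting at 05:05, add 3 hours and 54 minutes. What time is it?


Start: 305 minutes from midnight
Add: 234 minutes
Total: 539 minutes
Hours: 539 ÷ 60 = 8 remainder 59

08:59


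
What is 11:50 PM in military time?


23:50

Input: 11:50 PM
PM: 11 + 12 = 23


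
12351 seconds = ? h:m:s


3h 25m 51s

Hours: 12351 ÷ 3600 = 3 remainder 1551
Minutes: 1551 ÷ 60 = 25 remainder 51
Seconds: 51


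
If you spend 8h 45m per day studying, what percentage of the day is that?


36.5%

Time: 525 minutes
Day: 1440 minutes
Percentage = (525/1440) × 100 ≈ 36.5%


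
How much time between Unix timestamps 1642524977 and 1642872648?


347671 seconds (96.6 hours / 4.02 days)

Difference = 1642872648 - 1642524977 = 347671 seconds
In hours: 347671 / 3600 ≈ 96.6
In days: 347671 / 86400 ≈ 4.02


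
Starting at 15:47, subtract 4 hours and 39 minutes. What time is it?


11:08

Start: 947 minutes from midnight
Subtract: 279 minutes
Remaining: 947 - 279 = 668
Hours: 11, Minutes: 8


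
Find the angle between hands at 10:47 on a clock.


Hour hand = 10×30 + 47×0.5 = 323.5°
Minute hand = 47×6 = 282°
Difference = |323.5 - 282| = 41.5°

41.5°


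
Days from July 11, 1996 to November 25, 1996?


From July 11, 1996 to November 25, 1996
Rest of July 1996: 31 - 11 = 20
Full months: August 31, September 30, October 31
Days into November 1996: 25
Total = 20 + 31 + 30 + 31 + 25 = 137 days

137 days


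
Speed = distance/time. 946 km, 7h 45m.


Distance: 946 km
Time: 7h 45m = 465 min = 465/60 = 31/4 hours
Speed = 946 ÷ (31/4) = 946 × 4 / 31 = 3784/31 ≈ 122.1 km/h

122.1 km/h


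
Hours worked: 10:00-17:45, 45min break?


7h 0m (420 minutes)

Total time = (17×60+45) - (10×60+0)
= 1065 - 600 = 465 min
Minus break: 465 - 45 = 420 min
= 7h 0m


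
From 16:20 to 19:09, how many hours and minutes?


End time in minutes: 19×60 + 9 = 1149
Start time in minutes: 16×60 + 20 = 980
Difference = 1149 - 980 = 169 minutes
= 2 hours 49 minutes

2h 49m


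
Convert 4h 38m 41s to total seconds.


16721 seconds

Hours: 4 × 3600 = 14400
Minutes: 38 × 60 = 2280
Seconds: 41
Total = 14400 + 2280 + 41 = 16721


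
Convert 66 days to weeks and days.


Weeks: 66 ÷ 7 = 9 remainder 3

9 weeks 3 days


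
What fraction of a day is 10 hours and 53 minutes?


0.4535 (45.35%)

Total minutes: 10×60 + 53 = 653
Day = 24×60 = 1440 minutes
Fraction = 653/1440 ≈ 0.4535
As a percentage: 653/1440 × 100 ≈ 45.35%


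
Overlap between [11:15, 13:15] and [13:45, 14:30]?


Meeting A: 675-795 (in minutes from midnight)
Meeting B: 825-870
Overlap start = max(675, 825) = 825
Overlap end = min(795, 870) = 795
Overlap = max(0, 795 - 825) = 0 min

0 minutes


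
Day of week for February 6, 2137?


Zeller's congruence:
q=6, m=14, k=36, j=21
h = (6 + ⌊13×15/5⌋ + 36 + ⌊36/4⌋ + ⌊21/4⌋ - 2×21) mod 7
= (6 + 39 + 36 + 9 + 5 - 42) mod 7
= 53 mod 7 = 4
h=4 → Wednesday

Wednesday


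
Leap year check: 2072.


Rules: divisible by 4 AND (not by 100 OR by 400)
2072 ÷ 4 = 518 exactly → divisible by 4
2072 ÷ 100 = 20 remainder 72 → not divisible by 100
Divisible by 4 but not by 100 → leap year

Yes


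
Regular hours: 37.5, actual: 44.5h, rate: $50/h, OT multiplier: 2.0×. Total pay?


Regular: 37.5h × $50 = $1875.00
Overtime: 44.5 - 37.5 = 7.0h
OT pay: 7.0h × $50 × 2.0 = $700.00
Total = $1875.00 + $700.00 = $2575.00

$2575.00


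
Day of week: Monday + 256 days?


Start: Monday (index 0)
(0 + 256) mod 7
= 256 mod 7
= 4
Index 4 → Friday

Friday


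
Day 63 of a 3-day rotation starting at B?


Shifts: A, B, C
Start: B (index 1)
Day 63: (1 + 63 - 1) mod 3
= 63 mod 3
= 0
Index 0 → shift A

Shift A


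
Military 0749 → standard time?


Hour: 7
7 < 12 → AM

7:49 AM


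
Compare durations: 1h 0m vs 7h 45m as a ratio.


Duration 1: 60 minutes
Duration 2: 465 minutes
Ratio = 60:465
GCD = 15
Simplified = 4:31
As a decimal: 4/31 ≈ 0.13

4:31 (0.13)


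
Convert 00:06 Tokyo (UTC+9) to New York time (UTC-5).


Time difference = UTC-5 - UTC+9 = -14 hours
New hour = (0 -14) mod 24
= -14 mod 24 = 10
Minutes unchanged → 10:06; -14 < 0 → previous day

10:06 (previous day)


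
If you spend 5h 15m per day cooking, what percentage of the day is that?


Time: 315 minutes
Day: 1440 minutes
Percentage = (315/1440) × 100 ≈ 21.9%

21.9%


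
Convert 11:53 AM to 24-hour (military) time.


11:53

Input: 11:53 AM
AM hour stays: 11


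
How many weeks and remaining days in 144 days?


20 weeks 4 days

Weeks: 144 ÷ 7 = 20 remainder 4


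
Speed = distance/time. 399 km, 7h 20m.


54.4 km/h

Distance: 399 km
Time: 7h 20m = 440 min = 440/60 = 22/3 hours
Speed = 399 ÷ (22/3) = 399 × 3 / 22 = 1197/22 ≈ 54.4 km/h


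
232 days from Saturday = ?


Start: Saturday (index 5)
(5 + 232) mod 7
= 237 mod 7
= 6
Index 6 → Sunday

Sunday


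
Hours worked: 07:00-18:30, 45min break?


10h 45m (645 minutes)

Total time = (18×60+30) - (7×60+0)
= 1110 - 420 = 690 min
Minus break: 690 - 45 = 645 min
= 10h 45m


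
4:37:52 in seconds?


Hours: 4 × 3600 = 14400
Minutes: 37 × 60 = 2220
Seconds: 52
Total = 14400 + 2220 + 52 = 16672

16672 seconds


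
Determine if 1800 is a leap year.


No

Rules: divisible by 4 AND (not by 100 OR by 400)
1800 ÷ 4 = 450 exactly → divisible by 4
1800 ÷ 100 = 18 exactly → divisible by 100
1800 ÷ 400 = 4 remainder 200 → not divisible by 400
Divisible by 100 but not by 400 → not a leap year


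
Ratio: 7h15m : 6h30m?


Duration 1: 435 minutes
Duration 2: 390 minutes
Ratio = 435:390
GCD = 15
Simplified = 29:26
As a decimal: 29/26 ≈ 1.12

29:26 (1.12)


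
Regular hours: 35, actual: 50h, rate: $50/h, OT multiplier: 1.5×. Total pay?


$2875.00

Regular: 35h × $50 = $1750.00
Overtime: 50 - 35 = 15h
OT pay: 15h × $50 × 1.5 = $1125.00
Total = $1750.00 + $1125.00 = $2875.00


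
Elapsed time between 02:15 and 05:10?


End time in minutes: 5×60 + 10 = 310
Start time in minutes: 2×60 + 15 = 135
Difference = 310 - 135 = 175 minutes
= 2 hours 55 minutes

2h 55m


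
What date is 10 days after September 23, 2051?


October 3, 2051

Start: September 23, 2051
Add 10 days
September 23 → October 1: 30 - 23 + 1 = 8 days (10 - 8 = 2 left)
October 1 + 2 = October 3, 2051


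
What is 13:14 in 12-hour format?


1:14 PM

Hour: 13
13 - 12 = 1 → PM


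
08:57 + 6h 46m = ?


Start: 537 minutes from midnight
Add: 406 minutes
Total: 943 minutes
Hours: 943 ÷ 60 = 15 remainder 43

15:43


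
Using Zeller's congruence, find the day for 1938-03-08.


Tuesday

Zeller's congruence:
q=8, m=3, k=38, j=19
h = (8 + ⌊13×4/5⌋ + 38 + ⌊38/4⌋ + ⌊19/4⌋ - 2×19) mod 7
= (8 + 10 + 38 + 9 + 4 - 38) mod 7
= 31 mod 7 = 3
h=3 → Tuesday


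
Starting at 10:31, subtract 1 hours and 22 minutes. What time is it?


09:09

Start: 631 minutes from midnight
Subtract: 82 minutes
Remaining: 631 - 82 = 549
Hours: 9, Minutes: 9


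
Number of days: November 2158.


Month: November (month 11)
November has 30 days

30 days


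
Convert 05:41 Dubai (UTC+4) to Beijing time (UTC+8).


Time difference = UTC+8 - UTC+4 = +4 hours
New hour = (5 + 4) mod 24
= 9 mod 24 = 9
Minutes unchanged → 09:41

09:41


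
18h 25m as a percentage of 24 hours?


0.7674 (76.74%)

Total minutes: 18×60 + 25 = 1105
Day = 24×60 = 1440 minutes
Fraction = 1105/1440 ≈ 0.7674
As a percentage: 1105/1440 × 100 ≈ 76.74%


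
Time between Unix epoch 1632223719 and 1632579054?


Difference = 1632579054 - 1632223719 = 355335 seconds
In hours: 355335 / 3600 ≈ 98.7
In days: 355335 / 86400 ≈ 4.11

355335 seconds (98.7 hours / 4.11 days)


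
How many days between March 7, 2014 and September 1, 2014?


From March 7, 2014 to September 1, 2014
Rest of March 2014: 31 - 7 = 24
Full months: April 30, May 31, June 30, July 31, August 31
Days into September 2014: 1
Total = 24 + 30 + 31 + 30 + 31 + 31 + 1 = 178 days

178 days


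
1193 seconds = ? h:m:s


0h 19m 53s

Hours: 1193 ÷ 3600 = 0 remainder 1193
Minutes: 1193 ÷ 60 = 19 remainder 53
Seconds: 53


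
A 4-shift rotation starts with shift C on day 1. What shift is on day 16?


Shift B

Shifts: A, B, C, D
Start: C (index 2)
Day 16: (2 + 16 - 1) mod 4
= 17 mod 4
= 1
Index 1 → shift B


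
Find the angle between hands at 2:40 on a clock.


Hour hand = 2×30 + 40×0.5 = 80.0°
Minute hand = 40×6 = 240°
Difference = |80.0 - 240| = 160.0°

160.0°


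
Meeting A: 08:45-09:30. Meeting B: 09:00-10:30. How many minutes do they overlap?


30 minutes

Meeting A: 525-570 (in minutes from midnight)
Meeting B: 540-630
Overlap start = max(525, 540) = 540
Overlap end = min(570, 630) = 570
Overlap = max(0, 570 - 540) = 30 min


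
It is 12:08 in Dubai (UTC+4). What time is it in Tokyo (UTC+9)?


Time difference = UTC+9 - UTC+4 = +5 hours
New hour = (12 + 5) mod 24
= 17 mod 24 = 17
Minutes unchanged → 17:08

17:08


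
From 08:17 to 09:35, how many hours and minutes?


1h 18m

End time in minutes: 9×60 + 35 = 575
Start time in minutes: 8×60 + 17 = 497
Difference = 575 - 497 = 78 minutes
= 1 hours 18 minutes


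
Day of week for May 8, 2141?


Monday

Zeller's congruence:
q=8, m=5, k=41, j=21
h = (8 + ⌊13×6/5⌋ + 41 + ⌊41/4⌋ + ⌊21/4⌋ - 2×21) mod 7
= (8 + 15 + 41 + 10 + 5 - 42) mod 7
= 37 mod 7 = 2
h=2 → Monday


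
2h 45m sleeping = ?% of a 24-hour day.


Time: 165 minutes
Day: 1440 minutes
Percentage = (165/1440) × 100 ≈ 11.5%

11.5%


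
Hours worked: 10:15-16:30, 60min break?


Total time = (16×60+30) - (10×60+15)
= 990 - 615 = 375 min
Minus break: 375 - 60 = 315 min
= 5h 15m

5h 15m (315 minutes)


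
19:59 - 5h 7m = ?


Start: 1199 minutes from midnight
Subtract: 307 minutes
Remaining: 1199 - 307 = 892
Hours: 14, Minutes: 52

14:52


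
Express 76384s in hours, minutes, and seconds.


Hours: 76384 ÷ 3600 = 21 remainder 784
Minutes: 784 ÷ 60 = 13 remainder 4
Seconds: 4

21h 13m 4s


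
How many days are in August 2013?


31 days

Month: August (month 8)
August has 31 days


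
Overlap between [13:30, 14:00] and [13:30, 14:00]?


30 minutes

Meeting A: 810-840 (in minutes from midnight)
Meeting B: 810-840
Overlap start = max(810, 810) = 810
Overlap end = min(840, 840) = 840
Overlap = max(0, 840 - 810) = 30 min


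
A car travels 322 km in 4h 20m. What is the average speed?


Distance: 322 km
Time: 4h 20m = 260 min = 260/60 = 13/3 hours
Speed = 322 ÷ (13/3) = 322 × 3 / 13 = 966/13 ≈ 74.3 km/h

74.3 km/h


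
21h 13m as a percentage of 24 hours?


0.8840 (88.40%)

Total minutes: 21×60 + 13 = 1273
Day = 24×60 = 1440 minutes
Fraction = 1273/1440 ≈ 0.8840
As a percentage: 1273/1440 × 100 ≈ 88.40%


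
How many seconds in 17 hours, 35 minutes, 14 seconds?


63314 seconds

Hours: 17 × 3600 = 61200
Minutes: 35 × 60 = 2100
Seconds: 14
Total = 61200 + 2100 + 14 = 63314


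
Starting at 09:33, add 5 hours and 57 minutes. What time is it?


15:30

Start: 573 minutes from midnight
Add: 357 minutes
Total: 930 minutes
Hours: 930 ÷ 60 = 15 remainder 30


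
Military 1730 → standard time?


Hour: 17
17 - 12 = 5 → PM

5:30 PM


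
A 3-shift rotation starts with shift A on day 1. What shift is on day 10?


Shift A

Shifts: A, B, C
Start: A (index 0)
Day 10: (0 + 10 - 1) mod 3
= 9 mod 3
= 0
Index 0 → shift A


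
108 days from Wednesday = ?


Saturday

Start: Wednesday (index 2)
(2 + 108) mod 7
= 110 mod 7
= 5
Index 5 → Saturday


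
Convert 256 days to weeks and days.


36 weeks 4 days

Weeks: 256 ÷ 7 = 36 remainder 4


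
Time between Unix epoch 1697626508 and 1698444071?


Difference = 1698444071 - 1697626508 = 817563 seconds
In hours: 817563 / 3600 ≈ 227.1
In days: 817563 / 86400 ≈ 9.46

817563 seconds (227.1 hours / 9.46 days)


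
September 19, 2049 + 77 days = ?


Start: September 19, 2049
Add 77 days
September 19 → October 1: 30 - 19 + 1 = 12 days (77 - 12 = 65 left)
October 1 → November 1: 31 - 1 + 1 = 31 days (65 - 31 = 34 left)
November 1 → December 1: 30 - 1 + 1 = 30 days (34 - 30 = 4 left)
December 1 + 4 = December 5, 2049

December 5, 2049


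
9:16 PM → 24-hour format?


Input: 9:16 PM
PM: 9 + 12 = 21

21:16


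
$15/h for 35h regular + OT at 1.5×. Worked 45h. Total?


Regular: 35h × $15 = $525.00
Overtime: 45 - 35 = 10h
OT pay: 10h × $15 × 1.5 = $225.00
Total = $525.00 + $225.00 = $750.00

$750.00


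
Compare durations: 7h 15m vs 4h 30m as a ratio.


Duration 1: 435 minutes
Duration 2: 270 minutes
Ratio = 435:270
GCD = 15
Simplified = 29:18
As a decimal: 29/18 ≈ 1.61

29:18 (1.61)


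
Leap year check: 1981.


Rules: divisible by 4 AND (not by 100 OR by 400)
1981 ÷ 4 = 495 remainder 1 → not divisible by 4
Not divisible by 4 → not a leap year

No


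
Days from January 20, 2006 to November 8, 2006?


From January 20, 2006 to November 8, 2006
Rest of January 2006: 31 - 20 = 11
Full months: February 2006 28, March 31, April 30, May 31, June 30, July 31, August 31, September 30, October 31
Days into November 2006: 8
Total = 11 + 28 + 31 + 30 + 31 + 30 + 31 + 31 + 30 + 31 + 8 = 292 days

292 days


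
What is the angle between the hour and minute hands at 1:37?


Hour hand = 1×30 + 37×0.5 = 48.5°
Minute hand = 37×6 = 222°
Difference = |48.5 - 222| = 173.5°

173.5°
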